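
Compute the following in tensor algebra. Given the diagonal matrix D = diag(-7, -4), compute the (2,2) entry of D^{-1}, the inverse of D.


For a diagonal matrix, the inverse has entries (D^{-1})_{ii} = 1/d_{ii}.
The diagonal entries are: d_{11} = -7, d_{22} = -4
We need (D^{-1})_{22} = 1/d_{22} = 1/-4 = -1/4

-1/4


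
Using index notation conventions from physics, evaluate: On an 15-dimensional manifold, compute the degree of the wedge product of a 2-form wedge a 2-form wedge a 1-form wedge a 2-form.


The degree of a wedge product is the sum of the degrees of the individual forms.
Degrees: 2, 2, 1, 2
Total degree = 2 + 2 + 1 + 2 = 7

7


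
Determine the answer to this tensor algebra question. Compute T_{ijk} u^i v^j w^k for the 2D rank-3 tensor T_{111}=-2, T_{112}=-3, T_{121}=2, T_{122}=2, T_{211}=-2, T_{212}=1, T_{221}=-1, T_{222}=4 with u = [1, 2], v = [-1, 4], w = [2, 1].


S = sum over i,j,k of T_{ijk} u_i v_j w_k. Expanding all 8 terms:
T_{111}*u_1*v_1*w_1 = -2*1*-1*2 = 4  (running total: 4)
T_{112}*u_1*v_1*w_2 = -3*1*-1*1 = 3  (running total: 7)
T_{121}*u_1*v_2*w_1 = 2*1*4*2 = 16  (running total: 23)
T_{122}*u_1*v_2*w_2 = 2*1*4*1 = 8  (running total: 31)
T_{211}*u_2*v_1*w_1 = -2*2*-1*2 = 8  (running total: 39)
T_{212}*u_2*v_1*w_2 = 1*2*-1*1 = -2  (running total: 37)
T_{221}*u_2*v_2*w_1 = -1*2*4*2 = -16  (running total: 21)
T_{222}*u_2*v_2*w_2 = 4*2*4*1 = 32  (running total: 53)
S = 53

53


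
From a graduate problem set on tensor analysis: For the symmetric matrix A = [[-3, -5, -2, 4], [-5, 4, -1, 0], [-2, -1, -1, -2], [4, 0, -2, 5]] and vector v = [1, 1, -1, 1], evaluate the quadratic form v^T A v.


First compute Av:
(Av)_1 = -3*1 + -5*1 + -2*-1 + 4*1 = -2
(Av)_2 = -5*1 + 4*1 + -1*-1 + 0*1 = 0
(Av)_3 = -2*1 + -1*1 + -1*-1 + -2*1 = -4
(Av)_4 = 4*1 + 0*1 + -2*-1 + 5*1 = 11
Av = [-2, 0, -4, 11]
Then v^T (Av) = 1*-2 + 1*0 + -1*-4 + 1*11
= -2 + 0 + 4 + 11 = 13

13


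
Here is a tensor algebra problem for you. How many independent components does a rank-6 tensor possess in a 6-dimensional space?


The number of components of a rank-r tensor in d dimensions is d^r.
Here d = 6 and r = 6.
6^6 = 46656

46656


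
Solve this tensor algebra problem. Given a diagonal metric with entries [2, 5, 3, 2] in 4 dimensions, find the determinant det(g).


For a diagonal metric, the determinant is the product of diagonal entries.
Diagonal entries: 2, 5, 3, 2
det(g) = 2 * 5 * 3 * 2 = 60

60


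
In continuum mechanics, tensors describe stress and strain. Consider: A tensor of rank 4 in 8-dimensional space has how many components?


The number of components of a rank-r tensor in d dimensions is d^r.
Here d = 8 and r = 4.
8^4 = 4096

4096


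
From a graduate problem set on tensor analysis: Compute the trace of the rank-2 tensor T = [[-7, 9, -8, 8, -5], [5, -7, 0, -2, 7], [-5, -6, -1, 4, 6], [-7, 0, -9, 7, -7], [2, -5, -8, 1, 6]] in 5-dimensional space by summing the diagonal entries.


The contraction (trace) of a rank-2 tensor is the sum of its diagonal elements.
Diagonal entries: A[1,1] = -7, A[2,2] = -7, A[3,3] = -1, A[4,4] = 7, A[5,5] = 6
Tr(A) = -7 + -7 + -1 + 7 + 6 = -2

-2


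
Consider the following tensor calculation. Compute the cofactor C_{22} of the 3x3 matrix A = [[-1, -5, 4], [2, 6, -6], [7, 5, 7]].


To find cofactor C_{22}, delete row 2 and column 2.
The resulting 2x2 submatrix is: [[-1, 4], [7, 7]]
Minor M_{22} = -1*7 - 4*7
  = -7 - 28 = -35
Sign = (-1)^(2+2) = (-1)^4 = 1
Cofactor C_{22} = 1 * -35 = -35

-35


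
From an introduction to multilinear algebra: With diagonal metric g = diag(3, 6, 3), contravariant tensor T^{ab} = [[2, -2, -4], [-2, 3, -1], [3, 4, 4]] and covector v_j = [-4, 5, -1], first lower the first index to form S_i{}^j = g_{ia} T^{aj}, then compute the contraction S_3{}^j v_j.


Step 1: lower the first index. For a diagonal metric, g_{ia} T^{aj} = g_{ii} T^{ij} (no sum on i).
g_{33} = 3
S_3{}^1 = 3 * T^{31} = 3 * 3 = 9
S_3{}^2 = 3 * T^{32} = 3 * 4 = 12
S_3{}^3 = 3 * T^{33} = 3 * 4 = 12
Step 2: contract S_3{}^j with v_j.
S_3{}^1 * v_1 = 9 * -4 = -36
S_3{}^2 * v_2 = 12 * 5 = 60
S_3{}^3 * v_3 = 12 * -1 = -12
Result = -36 + 60 + -12 = 12

12


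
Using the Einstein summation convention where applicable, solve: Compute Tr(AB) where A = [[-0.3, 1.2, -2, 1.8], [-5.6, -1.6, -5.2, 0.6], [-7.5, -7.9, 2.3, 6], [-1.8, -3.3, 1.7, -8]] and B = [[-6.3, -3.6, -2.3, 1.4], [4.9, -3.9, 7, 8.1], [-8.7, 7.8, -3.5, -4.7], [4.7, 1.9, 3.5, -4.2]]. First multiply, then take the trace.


Tr(AB) = sum_i (AB)_{ii} where (AB)_{ii} = sum_k A_{ik} B_{ki}.
(AB)_{11} = -0.3*-6.3 + 1.2*4.9 + -2*-8.7 + 1.8*4.7 = 33.63
(AB)_{22} = -5.6*-3.6 + -1.6*-3.9 + -5.2*7.8 + 0.6*1.9 = -13.02
(AB)_{33} = -7.5*-2.3 + -7.9*7 + 2.3*-3.5 + 6*3.5 = -25.1
(AB)_{44} = -1.8*1.4 + -3.3*8.1 + 1.7*-4.7 + -8*-4.2 = -3.64
Tr(AB) = 33.63 + -13.02 + -25.1 + -3.64 = -8.13

-8.13


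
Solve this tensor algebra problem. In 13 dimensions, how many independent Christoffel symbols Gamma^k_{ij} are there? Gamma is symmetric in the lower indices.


Christoffel symbols Gamma^k_{ij} are symmetric in i,j, so there are d * d(d+1)/2 independent symbols.
d = 13
d(d+1)/2 = 13 * 14 / 2 = 91
Total = 13 * 91 = 1183

1183


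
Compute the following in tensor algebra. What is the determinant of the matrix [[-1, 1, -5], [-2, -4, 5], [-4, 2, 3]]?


Expanding along the first row, det(A) = a11*M_11 - a12*M_12 + a13*M_13, where M_1j is the (1,j) minor.
Minor M_11 = -4*3 - 5*2 = -22
Minor M_12 = -2*3 - 5*-4 = 14
Minor M_13 = -2*2 - -4*-4 = -20
det = -1*(-22) - 1*(14) + -5*(-20)
    = 22 - 14 + 100
    = 108

108


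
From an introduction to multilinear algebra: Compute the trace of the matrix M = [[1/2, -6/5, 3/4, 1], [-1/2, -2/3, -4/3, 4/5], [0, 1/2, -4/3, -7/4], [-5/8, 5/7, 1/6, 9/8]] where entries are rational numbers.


The trace is the sum of diagonal entries.
Diagonal: M[1,1] = 1/2, M[2,2] = -2/3, M[3,3] = -4/3, M[4,4] = 9/8
Tr(M) = 1/2 + -2/3 + -4/3 + 9/8
Computing step by step:
After adding M[1,1]: 1/2
After adding M[2,2]: -1/6
After adding M[3,3]: -3/2
After adding M[4,4]: -3/8
Tr(M) = -3/8

-3/8


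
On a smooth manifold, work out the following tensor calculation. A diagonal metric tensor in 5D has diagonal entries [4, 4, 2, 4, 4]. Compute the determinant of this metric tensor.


For a diagonal metric, the determinant is the product of diagonal entries.
Diagonal entries: 4, 4, 2, 4, 4
det(g) = 4 * 4 * 2 * 4 * 4 = 512

512


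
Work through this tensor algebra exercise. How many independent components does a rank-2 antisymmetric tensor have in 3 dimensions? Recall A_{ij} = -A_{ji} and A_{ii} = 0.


An antisymmetric rank-2 tensor satisfies A_{ij} = -A_{ji}, so diagonal entries are zero.
The independent components are the upper-triangular entries: C(n, 2) = n(n-1)/2.
n = 3
C(3, 2) = 3 * 2 / 2 = 6 / 2 = 3

3


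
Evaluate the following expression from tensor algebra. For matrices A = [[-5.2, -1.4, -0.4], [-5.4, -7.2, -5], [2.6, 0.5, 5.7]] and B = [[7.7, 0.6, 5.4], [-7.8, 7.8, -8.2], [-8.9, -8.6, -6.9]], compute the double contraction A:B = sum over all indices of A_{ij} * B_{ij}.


A:B = sum over all i,j of A_{ij} * B_{ij}.
Row 1: -5.2*7.7=-40.04, -1.4*0.6=-0.84, -0.4*5.4=-2.16 => row sum = -43.04
Row 2: -5.4*-7.8=42.12, -7.2*7.8=-56.16, -5*-8.2=41 => row sum = 26.96
Row 3: 2.6*-8.9=-23.14, 0.5*-8.6=-4.3, 5.7*-6.9=-39.33 => row sum = -66.77
Total = -43.04 + 26.96 + -66.77 = -82.85

-82.85


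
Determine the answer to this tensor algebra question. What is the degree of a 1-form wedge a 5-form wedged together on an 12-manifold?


The degree of a wedge product is the sum of the degrees of the individual forms.
Degrees: 1, 5
Total degree = 1 + 5 = 6

6


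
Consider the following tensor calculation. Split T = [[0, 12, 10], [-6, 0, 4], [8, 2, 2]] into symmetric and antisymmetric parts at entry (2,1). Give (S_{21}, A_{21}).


T_{21} = -6
T_{12} = 12
S_{21} = (-6 + 12)/2 = 6/2 = 3
A_{21} = (-6 - 12)/2 = -18/2 = -9
Check: S + A = 3 + -9 = -6 = T_{21}.

(3, -9)


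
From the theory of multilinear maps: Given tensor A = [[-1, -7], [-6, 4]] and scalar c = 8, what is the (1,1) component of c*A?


Scalar multiplication: (cA)_{ij} = c * A_{ij}.
c = 8
A_{11} = -1
(cA)_{11} = 8 * -1 = -8

-8


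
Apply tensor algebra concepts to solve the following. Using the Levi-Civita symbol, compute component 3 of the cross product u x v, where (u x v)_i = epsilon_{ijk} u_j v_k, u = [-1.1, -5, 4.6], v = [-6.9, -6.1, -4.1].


(u x v)_3 = sum_{j,k} epsilon_{3jk} u_j v_k. Only permutations of (1,2,3) contribute; the two non-zero terms are:
eps_{312} u_1 v_2 = 1 * -1.1 * -6.1 = 6.71
eps_{321} u_2 v_1 = -1 * -5 * -6.9 = -34.5
(u x v)_3 = -27.79

-27.79


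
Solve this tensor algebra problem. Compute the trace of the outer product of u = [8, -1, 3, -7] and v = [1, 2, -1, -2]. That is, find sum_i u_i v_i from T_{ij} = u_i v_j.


The outer product gives T_{ij} = u_i v_j.
The trace (contraction) is Tr(T) = sum_i T_{ii} = sum_i u_i v_i.
Diagonal entries:
T_{11} = u_1 * v_1 = 8 * 1 = 8
T_{22} = u_2 * v_2 = -1 * 2 = -2
T_{33} = u_3 * v_3 = 3 * -1 = -3
T_{44} = u_4 * v_4 = -7 * -2 = 14
Tr(T) = 8 + -2 + -3 + 14 = 17

17


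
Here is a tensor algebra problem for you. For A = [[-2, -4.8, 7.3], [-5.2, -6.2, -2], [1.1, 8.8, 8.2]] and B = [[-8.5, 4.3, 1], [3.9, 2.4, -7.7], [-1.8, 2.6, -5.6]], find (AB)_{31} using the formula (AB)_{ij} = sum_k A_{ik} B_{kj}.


(AB)_{ij} = sum_k A_{ik} B_{kj}.
For i=3, j=1:
A_{31} * B_{11} = 1.1 * -8.5 = -9.35
A_{32} * B_{21} = 8.8 * 3.9 = 34.32
A_{33} * B_{31} = 8.2 * -1.8 = -14.76
Sum = -9.35 + 34.32 + -14.76 = 10.21

10.21


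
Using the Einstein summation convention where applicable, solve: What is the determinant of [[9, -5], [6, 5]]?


For a 2x2 matrix [[a, b], [c, d]], det = a*d - b*c.
a = 9, b = -5, c = 6, d = 5
a*d = 9 * 5 = 45
b*c = -5 * 6 = -30
det = 45 - -30 = 75

75


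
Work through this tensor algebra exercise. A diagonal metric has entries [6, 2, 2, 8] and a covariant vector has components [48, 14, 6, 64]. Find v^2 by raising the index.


To raise an index with a diagonal metric: v^i = v_i / g_{ii}.
For index 2: v_2 = 14, g_{22} = 2
v^2 = 14 / 2 = 7

7


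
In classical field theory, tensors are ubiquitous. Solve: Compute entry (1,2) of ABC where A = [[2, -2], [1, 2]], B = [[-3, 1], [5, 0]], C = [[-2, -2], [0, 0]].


(ABC)_{12} = sum_m (AB)_{1m} C_{m2}. First compute row 1 of AB.
(AB)_{11} = 2*-3 + -2*5 = -16
(AB)_{12} = 2*1 + -2*0 = 2
Now contract with column 2 of C:
(AB)_{11} * C_{12} = -16 * -2 = 32
(AB)_{12} * C_{22} = 2 * 0 = 0
(ABC)_{12} = 32 + 0 = 32

32


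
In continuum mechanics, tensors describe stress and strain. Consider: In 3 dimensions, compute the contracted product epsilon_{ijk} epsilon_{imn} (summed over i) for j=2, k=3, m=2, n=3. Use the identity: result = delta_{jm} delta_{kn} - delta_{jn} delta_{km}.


Using the identity: epsilon_{ijk} epsilon_{imn} = delta_{jm} delta_{kn} - delta_{jn} delta_{km}.
delta_{22} = 1
delta_{33} = 1
delta_{23} = 0
delta_{32} = 0
Result = 1 * 1 - 0 * 0 = 1 - 0 = 1

1


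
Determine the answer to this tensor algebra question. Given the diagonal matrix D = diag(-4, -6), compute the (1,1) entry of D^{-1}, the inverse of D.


For a diagonal matrix, the inverse has entries (D^{-1})_{ii} = 1/d_{ii}.
The diagonal entries are: d_{11} = -4, d_{22} = -6
We need (D^{-1})_{11} = 1/d_{11} = 1/-4 = -1/4

-1/4


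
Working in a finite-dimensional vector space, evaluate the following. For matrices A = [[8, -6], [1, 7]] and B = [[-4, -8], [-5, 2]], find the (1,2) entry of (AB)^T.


(AB)^T_{ij} = (AB)_{ji} = sum_k A_{jk} B_{ki}.
For i=1, j=2 we need (AB)_{21}:
A_{21} * B_{11} = 1 * -4 = -4
A_{22} * B_{21} = 7 * -5 = -35
Sum = -4 + -35 = -39

-39


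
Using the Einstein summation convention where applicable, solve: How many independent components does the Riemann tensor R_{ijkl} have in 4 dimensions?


The Riemann tensor in d dimensions has d^2(d^2 - 1)/12 independent components.
d = 4, so d^2 = 16
d^2 - 1 = 15
d^2(d^2 - 1) = 16 * 15 = 240
Divide by 12: 240 / 12 = 20

20


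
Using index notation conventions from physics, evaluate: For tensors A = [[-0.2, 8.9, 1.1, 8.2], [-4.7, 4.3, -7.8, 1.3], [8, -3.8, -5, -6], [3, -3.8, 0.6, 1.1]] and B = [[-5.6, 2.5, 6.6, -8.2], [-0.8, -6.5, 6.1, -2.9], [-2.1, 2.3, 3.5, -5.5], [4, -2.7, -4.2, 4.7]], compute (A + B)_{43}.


Tensor addition is component-wise: (A + B)_{ij} = A_{ij} + B_{ij}.
A_{43} = 0.6
B_{43} = -4.2
(A + B)_{43} = 0.6 + -4.2 = -3.6

-3.6


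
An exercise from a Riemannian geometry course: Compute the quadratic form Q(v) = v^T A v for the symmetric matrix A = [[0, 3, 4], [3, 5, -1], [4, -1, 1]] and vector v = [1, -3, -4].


First compute Av:
(Av)_1 = 0*1 + 3*-3 + 4*-4 = -25
(Av)_2 = 3*1 + 5*-3 + -1*-4 = -8
(Av)_3 = 4*1 + -1*-3 + 1*-4 = 3
Av = [-25, -8, 3]
Then v^T (Av) = 1*-25 + -3*-8 + -4*3
= -25 + 24 + -12 = -13

-13


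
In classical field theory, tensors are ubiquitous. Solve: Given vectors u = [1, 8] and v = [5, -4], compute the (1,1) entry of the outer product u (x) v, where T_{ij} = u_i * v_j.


The outer product entry T_{ij} = u_i * v_j.
We need i=1, j=1.
u_1 = 1, v_1 = 5
T_{1,1} = 1 * 5 = 5

5


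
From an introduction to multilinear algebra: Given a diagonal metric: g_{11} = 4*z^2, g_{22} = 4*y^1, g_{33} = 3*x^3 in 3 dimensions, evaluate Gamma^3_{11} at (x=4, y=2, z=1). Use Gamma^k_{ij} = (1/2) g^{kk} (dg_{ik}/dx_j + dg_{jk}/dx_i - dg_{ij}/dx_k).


For a diagonal metric, Gamma^k_{ij} = (1/2) g^{kk} (dg_{ik}/dx_j + dg_{jk}/dx_i - dg_{ij}/dx_k).
The metric is diagonal, so g_{ab} = 0 for a != b.
At the given point: g_{11} = 4, g_{22} = 8, g_{33} = 192
g^{33} = 1/192
dg_{13}/dx_1 = 0 (off-diagonal)
dg_{13}/dx_1 = 0 (off-diagonal)
dg_{11}/dx_3 = dg_{11}/dx_3 = 8
Numerator = 0 + 0 - 8 = -8
Gamma^3_{11} = -8 / (2 * 192) = -1/48

-1/48


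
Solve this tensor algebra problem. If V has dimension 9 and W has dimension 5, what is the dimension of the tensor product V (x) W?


The dimension of a tensor product is the product of dimensions.
dim(V) = 9, dim(W) = 5
dim(V (x) W) = 9 * 5 = 45

45


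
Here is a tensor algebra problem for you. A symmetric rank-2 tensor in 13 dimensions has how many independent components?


A symmetric rank-2 tensor in d dimensions has d(d+1)/2 independent components.
d = 13
d(d+1)/2 = 13 * 14 / 2 = 182 / 2 = 91

91


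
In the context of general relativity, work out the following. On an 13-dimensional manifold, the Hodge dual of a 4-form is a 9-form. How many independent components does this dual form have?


The Hodge dual of a p-form on an n-dimensional manifold is an (n-p)-form.
n = 13, p = 4, so dual degree = 13 - 4 = 9
The number of components is C(n, n-p) = C(13, 9) = 715

715


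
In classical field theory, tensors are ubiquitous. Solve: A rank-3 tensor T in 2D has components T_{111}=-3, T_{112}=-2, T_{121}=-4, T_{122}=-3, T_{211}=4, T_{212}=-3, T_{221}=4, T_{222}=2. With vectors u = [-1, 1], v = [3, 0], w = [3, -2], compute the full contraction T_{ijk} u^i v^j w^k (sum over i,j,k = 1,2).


S = sum over i,j,k of T_{ijk} u_i v_j w_k. Expanding all 8 terms:
T_{111}*u_1*v_1*w_1 = -3*-1*3*3 = 27  (running total: 27)
T_{112}*u_1*v_1*w_2 = -2*-1*3*-2 = -12  (running total: 15)
T_{121}*u_1*v_2*w_1 = -4*-1*0*3 = 0  (running total: 15)
T_{122}*u_1*v_2*w_2 = -3*-1*0*-2 = 0  (running total: 15)
T_{211}*u_2*v_1*w_1 = 4*1*3*3 = 36  (running total: 51)
T_{212}*u_2*v_1*w_2 = -3*1*3*-2 = 18  (running total: 69)
T_{221}*u_2*v_2*w_1 = 4*1*0*3 = 0  (running total: 69)
T_{222}*u_2*v_2*w_2 = 2*1*0*-2 = 0  (running total: 69)
S = 69

69


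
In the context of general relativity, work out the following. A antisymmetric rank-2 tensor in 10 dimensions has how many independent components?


A antisymmetric rank-2 tensor in d dimensions has d(d-1)/2 independent components.
d = 10
d(d-1)/2 = 10 * 9 / 2 = 90 / 2 = 45

45


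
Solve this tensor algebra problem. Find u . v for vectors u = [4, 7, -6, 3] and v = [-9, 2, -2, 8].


The inner product u . v = sum of u_i * v_i.
Term-by-term: 4 * -9, 7 * 2, -6 * -2, 3 * 8
Products: -36, 14, 12, 24
Sum = -36 + 14 + 12 + 24 = 14

14


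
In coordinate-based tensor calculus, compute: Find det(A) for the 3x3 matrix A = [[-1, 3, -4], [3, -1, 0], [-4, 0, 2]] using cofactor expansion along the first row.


Expanding along the first row, det(A) = a11*M_11 - a12*M_12 + a13*M_13, where M_1j is the (1,j) minor.
Minor M_11 = -1*2 - 0*0 = -2
Minor M_12 = 3*2 - 0*-4 = 6
Minor M_13 = 3*0 - -1*-4 = -4
det = -1*(-2) - 3*(6) + -4*(-4)
    = 2 - 18 + 16
    = 0

0


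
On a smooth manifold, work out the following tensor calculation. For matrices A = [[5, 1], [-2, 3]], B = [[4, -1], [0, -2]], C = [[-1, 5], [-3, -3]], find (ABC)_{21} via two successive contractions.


(ABC)_{21} = sum_m (AB)_{2m} C_{m1}. First compute row 2 of AB.
(AB)_{21} = -2*4 + 3*0 = -8
(AB)_{22} = -2*-1 + 3*-2 = -4
Now contract with column 1 of C:
(AB)_{21} * C_{11} = -8 * -1 = 8
(AB)_{22} * C_{21} = -4 * -3 = 12
(ABC)_{21} = 8 + 12 = 20

20


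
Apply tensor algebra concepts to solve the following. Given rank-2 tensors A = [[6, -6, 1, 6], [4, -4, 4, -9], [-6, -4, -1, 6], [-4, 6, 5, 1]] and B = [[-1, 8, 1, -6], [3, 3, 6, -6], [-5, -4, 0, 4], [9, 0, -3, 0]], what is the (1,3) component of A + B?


Tensor addition is component-wise: (A + B)_{ij} = A_{ij} + B_{ij}.
A_{13} = 1
B_{13} = 1
(A + B)_{13} = 1 + 1 = 2

2


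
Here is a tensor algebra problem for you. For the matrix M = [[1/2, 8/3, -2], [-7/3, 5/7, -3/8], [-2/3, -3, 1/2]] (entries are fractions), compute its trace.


The trace is the sum of diagonal entries.
Diagonal: M[1,1] = 1/2, M[2,2] = 5/7, M[3,3] = 1/2
Tr(M) = 1/2 + 5/7 + 1/2
Computing step by step:
After adding M[1,1]: 1/2
After adding M[2,2]: 17/14
After adding M[3,3]: 12/7
Tr(M) = 12/7

12/7


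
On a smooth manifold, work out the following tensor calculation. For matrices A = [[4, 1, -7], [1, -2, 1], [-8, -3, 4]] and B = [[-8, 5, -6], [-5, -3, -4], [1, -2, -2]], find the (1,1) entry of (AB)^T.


(AB)^T_{ij} = (AB)_{ji} = sum_k A_{jk} B_{ki}.
For i=1, j=1 we need (AB)_{11}:
A_{11} * B_{11} = 4 * -8 = -32
A_{12} * B_{21} = 1 * -5 = -5
A_{13} * B_{31} = -7 * 1 = -7
Sum = -32 + -5 + -7 = -44

-44


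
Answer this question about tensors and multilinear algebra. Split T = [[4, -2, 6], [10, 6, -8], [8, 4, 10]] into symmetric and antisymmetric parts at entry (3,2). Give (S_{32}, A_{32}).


T_{32} = 4
T_{23} = -8
S_{32} = (4 + -8)/2 = -4/2 = -2
A_{32} = (4 - -8)/2 = 12/2 = 6
Check: S + A = -2 + 6 = 4 = T_{32}.

(-2, 6)


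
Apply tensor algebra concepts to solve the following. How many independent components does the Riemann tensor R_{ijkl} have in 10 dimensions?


The Riemann tensor in d dimensions has d^2(d^2 - 1)/12 independent components.
d = 10, so d^2 = 100
d^2 - 1 = 99
d^2(d^2 - 1) = 100 * 99 = 9900
Divide by 12: 9900 / 12 = 825

825


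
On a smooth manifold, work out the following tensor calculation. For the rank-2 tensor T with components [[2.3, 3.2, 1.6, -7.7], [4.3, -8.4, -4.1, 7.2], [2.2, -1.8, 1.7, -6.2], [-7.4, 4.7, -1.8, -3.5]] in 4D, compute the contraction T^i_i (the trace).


The contraction (trace) of a rank-2 tensor is the sum of its diagonal elements.
Diagonal entries: A[1,1] = 2.3, A[2,2] = -8.4, A[3,3] = 1.7, A[4,4] = -3.5
Tr(A) = 2.3 + -8.4 + 1.7 + -3.5 = -7.9

-7.9


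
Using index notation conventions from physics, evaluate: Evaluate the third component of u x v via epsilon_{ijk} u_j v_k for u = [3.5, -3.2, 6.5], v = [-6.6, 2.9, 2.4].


(u x v)_3 = sum_{j,k} epsilon_{3jk} u_j v_k. Only permutations of (1,2,3) contribute; the two non-zero terms are:
eps_{312} u_1 v_2 = 1 * 3.5 * 2.9 = 10.15
eps_{321} u_2 v_1 = -1 * -3.2 * -6.6 = -21.12
(u x v)_3 = -10.97

-10.97


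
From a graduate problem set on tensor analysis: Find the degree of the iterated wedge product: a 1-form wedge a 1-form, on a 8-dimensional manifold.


The degree of a wedge product is the sum of the degrees of the individual forms.
Degrees: 1, 1
Total degree = 1 + 1 = 2

2


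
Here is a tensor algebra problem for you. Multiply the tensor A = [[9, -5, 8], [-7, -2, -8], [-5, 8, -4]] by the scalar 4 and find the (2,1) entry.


Scalar multiplication: (cA)_{ij} = c * A_{ij}.
c = 4
A_{21} = -7
(cA)_{21} = 4 * -7 = -28

-28


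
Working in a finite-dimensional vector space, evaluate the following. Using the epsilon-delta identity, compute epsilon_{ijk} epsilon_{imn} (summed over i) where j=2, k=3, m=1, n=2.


Using the identity: epsilon_{ijk} epsilon_{imn} = delta_{jm} delta_{kn} - delta_{jn} delta_{km}.
delta_{21} = 0
delta_{32} = 0
delta_{22} = 1
delta_{31} = 0
Result = 0 * 0 - 1 * 0 = 0 - 0 = 0

0


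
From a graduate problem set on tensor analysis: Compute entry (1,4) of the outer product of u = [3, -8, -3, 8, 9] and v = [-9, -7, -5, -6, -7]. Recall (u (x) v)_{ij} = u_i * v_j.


The outer product entry T_{ij} = u_i * v_j.
We need i=1, j=4.
u_1 = 3, v_4 = -6
T_{1,4} = 3 * -6 = -18

-18


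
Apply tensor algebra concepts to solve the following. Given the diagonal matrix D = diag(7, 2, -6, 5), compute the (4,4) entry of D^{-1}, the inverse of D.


For a diagonal matrix, the inverse has entries (D^{-1})_{ii} = 1/d_{ii}.
The diagonal entries are: d_{11} = 7, d_{22} = 2, d_{33} = -6, d_{44} = 5
We need (D^{-1})_{44} = 1/d_{44} = 1/5 = 1/5

1/5


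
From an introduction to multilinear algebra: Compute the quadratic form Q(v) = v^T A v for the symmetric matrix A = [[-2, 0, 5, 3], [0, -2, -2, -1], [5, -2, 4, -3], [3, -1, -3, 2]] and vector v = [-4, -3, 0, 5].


First compute Av:
(Av)_1 = -2*-4 + 0*-3 + 5*0 + 3*5 = 23
(Av)_2 = 0*-4 + -2*-3 + -2*0 + -1*5 = 1
(Av)_3 = 5*-4 + -2*-3 + 4*0 + -3*5 = -29
(Av)_4 = 3*-4 + -1*-3 + -3*0 + 2*5 = 1
Av = [23, 1, -29, 1]
Then v^T (Av) = -4*23 + -3*1 + 0*-29 + 5*1
= -92 + -3 + 0 + 5 = -90

-90


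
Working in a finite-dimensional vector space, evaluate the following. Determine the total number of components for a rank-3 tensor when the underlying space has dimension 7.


The number of components of a rank-r tensor in d dimensions is d^r.
Here d = 7 and r = 3.
7^3 = 343

343


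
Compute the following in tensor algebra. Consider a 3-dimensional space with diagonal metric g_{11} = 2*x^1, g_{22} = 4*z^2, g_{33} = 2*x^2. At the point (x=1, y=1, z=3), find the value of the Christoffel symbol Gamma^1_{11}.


For a diagonal metric, Gamma^k_{ij} = (1/2) g^{kk} (dg_{ik}/dx_j + dg_{jk}/dx_i - dg_{ij}/dx_k).
The metric is diagonal, so g_{ab} = 0 for a != b.
At the given point: g_{11} = 2, g_{22} = 36, g_{33} = 2
g^{11} = 1/2
dg_{11}/dx_1 = dg_{11}/dx_1 = 2
dg_{11}/dx_1 = dg_{11}/dx_1 = 2
dg_{11}/dx_1 = dg_{11}/dx_1 = 2
Numerator = 2 + 2 - 2 = 2
Gamma^1_{11} = 2 / (2 * 2) = 1/2

1/2


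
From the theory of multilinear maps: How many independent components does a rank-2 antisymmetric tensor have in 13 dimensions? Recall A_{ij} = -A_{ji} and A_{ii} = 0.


An antisymmetric rank-2 tensor satisfies A_{ij} = -A_{ji}, so diagonal entries are zero.
The independent components are the upper-triangular entries: C(n, 2) = n(n-1)/2.
n = 13
C(13, 2) = 13 * 12 / 2 = 156 / 2 = 78

78


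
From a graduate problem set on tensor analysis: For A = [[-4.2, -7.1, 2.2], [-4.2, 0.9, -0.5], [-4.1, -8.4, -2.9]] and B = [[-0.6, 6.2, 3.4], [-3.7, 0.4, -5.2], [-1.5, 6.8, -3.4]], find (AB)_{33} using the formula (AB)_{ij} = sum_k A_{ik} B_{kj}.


(AB)_{ij} = sum_k A_{ik} B_{kj}.
For i=3, j=3:
A_{31} * B_{13} = -4.1 * 3.4 = -13.94
A_{32} * B_{23} = -8.4 * -5.2 = 43.68
A_{33} * B_{33} = -2.9 * -3.4 = 9.86
Sum = -13.94 + 43.68 + 9.86 = 39.6

39.6


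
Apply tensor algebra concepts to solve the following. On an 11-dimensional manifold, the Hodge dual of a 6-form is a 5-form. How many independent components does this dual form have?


The Hodge dual of a p-form on an n-dimensional manifold is an (n-p)-form.
n = 11, p = 6, so dual degree = 11 - 6 = 5
The number of components is C(n, n-p) = C(11, 5) = 462

462


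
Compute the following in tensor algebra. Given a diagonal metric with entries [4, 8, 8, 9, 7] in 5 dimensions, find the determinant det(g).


For a diagonal metric, the determinant is the product of diagonal entries.
Diagonal entries: 4, 8, 8, 9, 7
det(g) = 4 * 8 * 8 * 9 * 7 = 16128

16128


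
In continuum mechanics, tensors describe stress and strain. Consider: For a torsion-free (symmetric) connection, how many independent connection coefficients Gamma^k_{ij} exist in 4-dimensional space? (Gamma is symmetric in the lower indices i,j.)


Christoffel symbols Gamma^k_{ij} are symmetric in i,j, so there are d * d(d+1)/2 independent symbols.
d = 4
d(d+1)/2 = 4 * 5 / 2 = 10
Total = 4 * 10 = 40

40


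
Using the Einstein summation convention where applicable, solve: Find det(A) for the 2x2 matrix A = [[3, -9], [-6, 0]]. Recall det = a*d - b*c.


For a 2x2 matrix [[a, b], [c, d]], det = a*d - b*c.
a = 3, b = -9, c = -6, d = 0
a*d = 3 * 0 = 0
b*c = -9 * -6 = 54
det = 0 - 54 = -54

-54


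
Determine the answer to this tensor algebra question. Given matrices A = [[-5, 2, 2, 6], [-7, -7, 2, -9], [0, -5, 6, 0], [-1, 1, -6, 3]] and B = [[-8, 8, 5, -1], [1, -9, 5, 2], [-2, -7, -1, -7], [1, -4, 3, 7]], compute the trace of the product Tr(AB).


Tr(AB) = sum_i (AB)_{ii} where (AB)_{ii} = sum_k A_{ik} B_{ki}.
(AB)_{11} = -5*-8 + 2*1 + 2*-2 + 6*1 = 44
(AB)_{22} = -7*8 + -7*-9 + 2*-7 + -9*-4 = 29
(AB)_{33} = 0*5 + -5*5 + 6*-1 + 0*3 = -31
(AB)_{44} = -1*-1 + 1*2 + -6*-7 + 3*7 = 66
Tr(AB) = 44 + 29 + -31 + 66 = 108

108


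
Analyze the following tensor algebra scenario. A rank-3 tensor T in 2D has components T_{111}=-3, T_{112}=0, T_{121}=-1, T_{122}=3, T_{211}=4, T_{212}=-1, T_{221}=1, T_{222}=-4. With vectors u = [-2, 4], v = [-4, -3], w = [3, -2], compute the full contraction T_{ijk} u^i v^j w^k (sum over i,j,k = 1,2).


S = sum over i,j,k of T_{ijk} u_i v_j w_k. Expanding all 8 terms:
T_{111}*u_1*v_1*w_1 = -3*-2*-4*3 = -72  (running total: -72)
T_{112}*u_1*v_1*w_2 = 0*-2*-4*-2 = 0  (running total: -72)
T_{121}*u_1*v_2*w_1 = -1*-2*-3*3 = -18  (running total: -90)
T_{122}*u_1*v_2*w_2 = 3*-2*-3*-2 = -36  (running total: -126)
T_{211}*u_2*v_1*w_1 = 4*4*-4*3 = -192  (running total: -318)
T_{212}*u_2*v_1*w_2 = -1*4*-4*-2 = -32  (running total: -350)
T_{221}*u_2*v_2*w_1 = 1*4*-3*3 = -36  (running total: -386)
T_{222}*u_2*v_2*w_2 = -4*4*-3*-2 = -96  (running total: -482)
S = -482

-482


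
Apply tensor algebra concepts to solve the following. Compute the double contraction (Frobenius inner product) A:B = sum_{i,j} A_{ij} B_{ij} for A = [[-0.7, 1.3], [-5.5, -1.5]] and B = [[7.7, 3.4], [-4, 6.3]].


A:B = sum over all i,j of A_{ij} * B_{ij}.
Row 1: -0.7*7.7=-5.39, 1.3*3.4=4.42 => row sum = -0.97
Row 2: -5.5*-4=22, -1.5*6.3=-9.45 => row sum = 12.55
Total = -0.97 + 12.55 = 11.58

11.58


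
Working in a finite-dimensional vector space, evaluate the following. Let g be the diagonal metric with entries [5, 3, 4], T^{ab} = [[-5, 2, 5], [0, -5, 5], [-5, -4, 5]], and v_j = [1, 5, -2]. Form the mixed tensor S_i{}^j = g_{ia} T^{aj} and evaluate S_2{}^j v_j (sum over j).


Step 1: lower the first index. For a diagonal metric, g_{ia} T^{aj} = g_{ii} T^{ij} (no sum on i).
g_{22} = 3
S_2{}^1 = 3 * T^{21} = 3 * 0 = 0
S_2{}^2 = 3 * T^{22} = 3 * -5 = -15
S_2{}^3 = 3 * T^{23} = 3 * 5 = 15
Step 2: contract S_2{}^j with v_j.
S_2{}^1 * v_1 = 0 * 1 = 0
S_2{}^2 * v_2 = -15 * 5 = -75
S_2{}^3 * v_3 = 15 * -2 = -30
Result = 0 + -75 + -30 = -105

-105


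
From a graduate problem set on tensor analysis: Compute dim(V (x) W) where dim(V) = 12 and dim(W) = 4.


The dimension of a tensor product is the product of dimensions.
dim(V) = 12, dim(W) = 4
dim(V (x) W) = 12 * 4 = 48

48


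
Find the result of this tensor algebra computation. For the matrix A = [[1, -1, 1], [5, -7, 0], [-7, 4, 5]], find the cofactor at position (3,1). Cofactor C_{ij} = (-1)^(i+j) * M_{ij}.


To find cofactor C_{31}, delete row 3 and column 1.
The resulting 2x2 submatrix is: [[-1, 1], [-7, 0]]
Minor M_{31} = -1*0 - 1*-7
  = 0 - -7 = 7
Sign = (-1)^(3+1) = (-1)^4 = 1
Cofactor C_{31} = 1 * 7 = 7

7


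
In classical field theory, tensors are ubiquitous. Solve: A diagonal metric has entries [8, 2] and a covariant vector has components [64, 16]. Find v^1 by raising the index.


To raise an index with a diagonal metric: v^i = v_i / g_{ii}.
For index 1: v_1 = 64, g_{11} = 8
v^1 = 64 / 8 = 8

8


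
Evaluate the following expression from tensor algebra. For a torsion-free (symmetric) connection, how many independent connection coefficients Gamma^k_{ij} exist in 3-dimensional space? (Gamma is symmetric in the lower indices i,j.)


Christoffel symbols Gamma^k_{ij} are symmetric in i,j, so there are d * d(d+1)/2 independent symbols.
d = 3
d(d+1)/2 = 3 * 4 / 2 = 6
Total = 3 * 6 = 18

18


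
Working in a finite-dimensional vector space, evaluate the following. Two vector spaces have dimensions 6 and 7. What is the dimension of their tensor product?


The dimension of a tensor product is the product of dimensions.
dim(V) = 6, dim(W) = 7
dim(V (x) W) = 6 * 7 = 42

42


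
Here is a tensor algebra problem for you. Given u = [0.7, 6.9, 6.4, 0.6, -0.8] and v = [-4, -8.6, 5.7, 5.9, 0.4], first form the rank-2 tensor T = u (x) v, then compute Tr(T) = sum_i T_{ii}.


The outer product gives T_{ij} = u_i v_j.
The trace (contraction) is Tr(T) = sum_i T_{ii} = sum_i u_i v_i.
Diagonal entries:
T_{11} = u_1 * v_1 = 0.7 * -4 = -2.8
T_{22} = u_2 * v_2 = 6.9 * -8.6 = -59.34
T_{33} = u_3 * v_3 = 6.4 * 5.7 = 36.48
T_{44} = u_4 * v_4 = 0.6 * 5.9 = 3.54
T_{55} = u_5 * v_5 = -0.8 * 0.4 = -0.32
Tr(T) = -2.8 + -59.34 + 36.48 + 3.54 + -0.32 = -22.44

-22.44


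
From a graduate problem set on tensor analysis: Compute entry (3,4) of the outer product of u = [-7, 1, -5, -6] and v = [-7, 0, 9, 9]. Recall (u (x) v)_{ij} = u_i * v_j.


The outer product entry T_{ij} = u_i * v_j.
We need i=3, j=4.
u_3 = -5, v_4 = 9
T_{3,4} = -5 * 9 = -45

-45


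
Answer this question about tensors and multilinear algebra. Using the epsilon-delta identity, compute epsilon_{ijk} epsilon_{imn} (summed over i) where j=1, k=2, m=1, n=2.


Using the identity: epsilon_{ijk} epsilon_{imn} = delta_{jm} delta_{kn} - delta_{jn} delta_{km}.
delta_{11} = 1
delta_{22} = 1
delta_{12} = 0
delta_{21} = 0
Result = 1 * 1 - 0 * 0 = 1 - 0 = 1

1


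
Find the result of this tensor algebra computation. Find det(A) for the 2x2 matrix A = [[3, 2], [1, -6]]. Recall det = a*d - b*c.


For a 2x2 matrix [[a, b], [c, d]], det = a*d - b*c.
a = 3, b = 2, c = 1, d = -6
a*d = 3 * -6 = -18
b*c = 2 * 1 = 2
det = -18 - 2 = -20

-20


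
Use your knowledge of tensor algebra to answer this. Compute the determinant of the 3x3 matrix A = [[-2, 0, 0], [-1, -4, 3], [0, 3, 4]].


Expanding along the first row, det(A) = a11*M_11 - a12*M_12 + a13*M_13, where M_1j is the (1,j) minor.
Minor M_11 = -4*4 - 3*3 = -25
Minor M_12 = -1*4 - 3*0 = -4
Minor M_13 = -1*3 - -4*0 = -3
det = -2*(-25) - 0*(-4) + 0*(-3)
    = 50 - 0 + 0
    = 50

50


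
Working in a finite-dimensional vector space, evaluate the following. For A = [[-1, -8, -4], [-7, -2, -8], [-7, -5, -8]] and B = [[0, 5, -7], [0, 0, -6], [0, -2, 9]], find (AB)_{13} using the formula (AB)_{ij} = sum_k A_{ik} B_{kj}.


(AB)_{ij} = sum_k A_{ik} B_{kj}.
For i=1, j=3:
A_{11} * B_{13} = -1 * -7 = 7
A_{12} * B_{23} = -8 * -6 = 48
A_{13} * B_{33} = -4 * 9 = -36
Sum = 7 + 48 + -36 = 19

19


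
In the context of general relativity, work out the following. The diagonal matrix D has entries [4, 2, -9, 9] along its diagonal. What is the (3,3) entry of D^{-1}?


For a diagonal matrix, the inverse has entries (D^{-1})_{ii} = 1/d_{ii}.
The diagonal entries are: d_{11} = 4, d_{22} = 2, d_{33} = -9, d_{44} = 9
We need (D^{-1})_{33} = 1/d_{33} = 1/-9 = -1/9

-1/9


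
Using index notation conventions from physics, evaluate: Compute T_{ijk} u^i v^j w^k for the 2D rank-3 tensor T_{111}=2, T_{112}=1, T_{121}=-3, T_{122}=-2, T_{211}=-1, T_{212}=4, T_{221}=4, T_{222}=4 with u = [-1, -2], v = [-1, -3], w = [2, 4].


S = sum over i,j,k of T_{ijk} u_i v_j w_k. Expanding all 8 terms:
T_{111}*u_1*v_1*w_1 = 2*-1*-1*2 = 4  (running total: 4)
T_{112}*u_1*v_1*w_2 = 1*-1*-1*4 = 4  (running total: 8)
T_{121}*u_1*v_2*w_1 = -3*-1*-3*2 = -18  (running total: -10)
T_{122}*u_1*v_2*w_2 = -2*-1*-3*4 = -24  (running total: -34)
T_{211}*u_2*v_1*w_1 = -1*-2*-1*2 = -4  (running total: -38)
T_{212}*u_2*v_1*w_2 = 4*-2*-1*4 = 32  (running total: -6)
T_{221}*u_2*v_2*w_1 = 4*-2*-3*2 = 48  (running total: 42)
T_{222}*u_2*v_2*w_2 = 4*-2*-3*4 = 96  (running total: 138)
S = 138

138


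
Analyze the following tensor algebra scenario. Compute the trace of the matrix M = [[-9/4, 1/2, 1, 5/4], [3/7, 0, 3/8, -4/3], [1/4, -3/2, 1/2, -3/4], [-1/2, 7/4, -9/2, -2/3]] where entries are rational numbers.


The trace is the sum of diagonal entries.
Diagonal: M[1,1] = -9/4, M[2,2] = 0, M[3,3] = 1/2, M[4,4] = -2/3
Tr(M) = -9/4 + 0 + 1/2 + -2/3
Computing step by step:
After adding M[1,1]: -9/4
After adding M[2,2]: -9/4
After adding M[3,3]: -7/4
After adding M[4,4]: -29/12
Tr(M) = -29/12

-29/12


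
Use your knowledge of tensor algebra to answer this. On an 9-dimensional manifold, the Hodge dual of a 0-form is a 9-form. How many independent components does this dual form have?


The Hodge dual of a p-form on an n-dimensional manifold is an (n-p)-form.
n = 9, p = 0, so dual degree = 9 - 0 = 9
The number of components is C(n, n-p) = C(9, 9) = 1

1


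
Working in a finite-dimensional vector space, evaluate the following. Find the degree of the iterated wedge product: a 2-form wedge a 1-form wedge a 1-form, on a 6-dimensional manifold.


The degree of a wedge product is the sum of the degrees of the individual forms.
Degrees: 2, 1, 1
Total degree = 2 + 1 + 1 = 4

4


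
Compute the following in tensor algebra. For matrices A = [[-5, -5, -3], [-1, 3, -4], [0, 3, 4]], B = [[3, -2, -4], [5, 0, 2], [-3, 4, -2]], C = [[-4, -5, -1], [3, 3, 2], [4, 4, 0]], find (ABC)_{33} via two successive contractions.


(ABC)_{33} = sum_m (AB)_{3m} C_{m3}. First compute row 3 of AB.
(AB)_{31} = 0*3 + 3*5 + 4*-3 = 3
(AB)_{32} = 0*-2 + 3*0 + 4*4 = 16
(AB)_{33} = 0*-4 + 3*2 + 4*-2 = -2
Now contract with column 3 of C:
(AB)_{31} * C_{13} = 3 * -1 = -3
(AB)_{32} * C_{23} = 16 * 2 = 32
(AB)_{33} * C_{33} = -2 * 0 = 0
(ABC)_{33} = -3 + 32 + 0 = 29

29


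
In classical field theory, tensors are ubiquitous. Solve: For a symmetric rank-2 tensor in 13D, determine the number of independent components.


A symmetric rank-2 tensor in d dimensions has d(d+1)/2 independent components.
d = 13
d(d+1)/2 = 13 * 14 / 2 = 182 / 2 = 91

91


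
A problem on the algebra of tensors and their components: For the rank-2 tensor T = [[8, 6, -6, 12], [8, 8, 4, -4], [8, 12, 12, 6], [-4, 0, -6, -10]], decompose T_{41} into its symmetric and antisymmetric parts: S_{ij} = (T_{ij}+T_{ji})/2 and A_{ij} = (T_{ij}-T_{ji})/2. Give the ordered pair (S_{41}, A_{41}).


T_{41} = -4
T_{14} = 12
S_{41} = (-4 + 12)/2 = 8/2 = 4
A_{41} = (-4 - 12)/2 = -16/2 = -8
Check: S + A = 4 + -8 = -4 = T_{41}.

(4, -8)


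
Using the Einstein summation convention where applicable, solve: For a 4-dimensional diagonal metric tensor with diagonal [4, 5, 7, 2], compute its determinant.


For a diagonal metric, the determinant is the product of diagonal entries.
Diagonal entries: 4, 5, 7, 2
det(g) = 4 * 5 * 7 * 2 = 280

280


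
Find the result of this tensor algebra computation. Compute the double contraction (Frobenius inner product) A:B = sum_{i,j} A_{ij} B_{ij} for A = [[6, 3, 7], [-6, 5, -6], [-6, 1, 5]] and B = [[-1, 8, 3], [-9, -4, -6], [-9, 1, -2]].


A:B = sum over all i,j of A_{ij} * B_{ij}.
Row 1: 6*-1=-6, 3*8=24, 7*3=21 => row sum = 39
Row 2: -6*-9=54, 5*-4=-20, -6*-6=36 => row sum = 70
Row 3: -6*-9=54, 1*1=1, 5*-2=-10 => row sum = 45
Total = 39 + 70 + 45 = 154

154


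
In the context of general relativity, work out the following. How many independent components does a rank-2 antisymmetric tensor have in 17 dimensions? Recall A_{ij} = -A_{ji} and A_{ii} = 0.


An antisymmetric rank-2 tensor satisfies A_{ij} = -A_{ji}, so diagonal entries are zero.
The independent components are the upper-triangular entries: C(n, 2) = n(n-1)/2.
n = 17
C(17, 2) = 17 * 16 / 2 = 272 / 2 = 136

136


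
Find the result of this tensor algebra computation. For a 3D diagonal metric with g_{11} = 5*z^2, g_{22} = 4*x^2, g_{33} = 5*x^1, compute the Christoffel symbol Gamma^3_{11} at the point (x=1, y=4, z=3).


For a diagonal metric, Gamma^k_{ij} = (1/2) g^{kk} (dg_{ik}/dx_j + dg_{jk}/dx_i - dg_{ij}/dx_k).
The metric is diagonal, so g_{ab} = 0 for a != b.
At the given point: g_{11} = 45, g_{22} = 4, g_{33} = 5
g^{33} = 1/5
dg_{13}/dx_1 = 0 (off-diagonal)
dg_{13}/dx_1 = 0 (off-diagonal)
dg_{11}/dx_3 = dg_{11}/dx_3 = 30
Numerator = 0 + 0 - 30 = -30
Gamma^3_{11} = -30 / (2 * 5) = -3

-3


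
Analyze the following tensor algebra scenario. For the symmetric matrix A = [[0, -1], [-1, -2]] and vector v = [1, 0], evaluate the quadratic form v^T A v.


First compute Av:
(Av)_1 = 0*1 + -1*0 = 0
(Av)_2 = -1*1 + -2*0 = -1
Av = [0, -1]
Then v^T (Av) = 1*0 + 0*-1
= 0 + 0 = 0

0


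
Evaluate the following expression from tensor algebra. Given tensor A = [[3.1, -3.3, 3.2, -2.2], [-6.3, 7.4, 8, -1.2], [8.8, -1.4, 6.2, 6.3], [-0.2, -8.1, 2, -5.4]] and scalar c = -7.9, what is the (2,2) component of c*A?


Scalar multiplication: (cA)_{ij} = c * A_{ij}.
c = -7.9
A_{22} = 7.4
(cA)_{22} = -7.9 * 7.4 = -58.46

-58.46


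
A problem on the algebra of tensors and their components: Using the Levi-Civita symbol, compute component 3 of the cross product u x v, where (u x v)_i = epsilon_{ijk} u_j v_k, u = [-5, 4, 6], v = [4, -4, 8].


(u x v)_3 = sum_{j,k} epsilon_{3jk} u_j v_k. Only permutations of (1,2,3) contribute; the two non-zero terms are:
eps_{312} u_1 v_2 = 1 * -5 * -4 = 20
eps_{321} u_2 v_1 = -1 * 4 * 4 = -16
(u x v)_3 = 4

4


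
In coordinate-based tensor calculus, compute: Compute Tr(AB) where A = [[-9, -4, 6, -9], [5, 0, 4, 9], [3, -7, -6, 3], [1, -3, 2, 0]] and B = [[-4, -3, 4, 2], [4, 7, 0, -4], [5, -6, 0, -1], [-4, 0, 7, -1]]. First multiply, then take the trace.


Tr(AB) = sum_i (AB)_{ii} where (AB)_{ii} = sum_k A_{ik} B_{ki}.
(AB)_{11} = -9*-4 + -4*4 + 6*5 + -9*-4 = 86
(AB)_{22} = 5*-3 + 0*7 + 4*-6 + 9*0 = -39
(AB)_{33} = 3*4 + -7*0 + -6*0 + 3*7 = 33
(AB)_{44} = 1*2 + -3*-4 + 2*-1 + 0*-1 = 12
Tr(AB) = 86 + -39 + 33 + 12 = 92

92


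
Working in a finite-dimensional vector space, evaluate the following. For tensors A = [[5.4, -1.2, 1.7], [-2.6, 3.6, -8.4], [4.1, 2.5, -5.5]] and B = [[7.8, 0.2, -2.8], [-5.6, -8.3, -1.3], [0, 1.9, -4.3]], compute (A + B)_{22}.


Tensor addition is component-wise: (A + B)_{ij} = A_{ij} + B_{ij}.
A_{22} = 3.6
B_{22} = -8.3
(A + B)_{22} = 3.6 + -8.3 = -4.7

-4.7


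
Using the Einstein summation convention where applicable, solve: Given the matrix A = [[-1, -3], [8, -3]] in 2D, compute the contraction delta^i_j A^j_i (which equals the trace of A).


The contraction (trace) of a rank-2 tensor is the sum of its diagonal elements.
Diagonal entries: A[1,1] = -1, A[2,2] = -3
Tr(A) = -1 + -3 = -4

-4


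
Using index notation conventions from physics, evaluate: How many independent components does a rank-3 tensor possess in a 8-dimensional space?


The number of components of a rank-r tensor in d dimensions is d^r.
Here d = 8 and r = 3.
8^3 = 512

512


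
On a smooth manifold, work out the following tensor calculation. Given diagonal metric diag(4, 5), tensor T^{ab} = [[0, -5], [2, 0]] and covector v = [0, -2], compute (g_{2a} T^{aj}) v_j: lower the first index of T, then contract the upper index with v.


Step 1: lower the first index. For a diagonal metric, g_{ia} T^{aj} = g_{ii} T^{ij} (no sum on i).
g_{22} = 5
S_2{}^1 = 5 * T^{21} = 5 * 2 = 10
S_2{}^2 = 5 * T^{22} = 5 * 0 = 0
Step 2: contract S_2{}^j with v_j.
S_2{}^1 * v_1 = 10 * 0 = 0
S_2{}^2 * v_2 = 0 * -2 = 0
Result = 0 + 0 = 0

0
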